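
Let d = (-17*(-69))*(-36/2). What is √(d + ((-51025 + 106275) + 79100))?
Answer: 2*√28309 ≈ 336.51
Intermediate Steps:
d = -21114 (d = 1173*(-36/2) = 1173*(-12*3/2) = 1173*(-18) = -21114)
√(d + ((-51025 + 106275) + 79100)) = √(-21114 + ((-51025 + 106275) + 79100)) = √(-21114 + (55250 + 79100)) = √(-21114 + 134350) = √113236 = 2*√28309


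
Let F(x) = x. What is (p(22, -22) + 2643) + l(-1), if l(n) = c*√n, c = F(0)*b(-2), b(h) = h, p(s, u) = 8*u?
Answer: 2467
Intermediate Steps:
c = 0 (c = 0*(-2) = 0)
l(n) = 0 (l(n) = 0*√n = 0)
(p(22, -22) + 2643) + l(-1) = (8*(-22) + 2643) + 0 = (-176 + 2643) + 0 = 2467 + 0 = 2467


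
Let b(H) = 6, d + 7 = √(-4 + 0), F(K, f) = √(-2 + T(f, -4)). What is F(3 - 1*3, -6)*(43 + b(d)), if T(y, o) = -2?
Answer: 98*I ≈ 98.0*I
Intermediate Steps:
F(K, f) = 2*I (F(K, f) = √(-2 - 2) = √(-4) = 2*I)
d = -7 + 2*I (d = -7 + √(-4 + 0) = -7 + √(-4) = -7 + 2*I ≈ -7.0 + 2.0*I)
F(3 - 1*3, -6)*(43 + b(d)) = (2*I)*(43 + 6) = (2*I)*49 = 98*I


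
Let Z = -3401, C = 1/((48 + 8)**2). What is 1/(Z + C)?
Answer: -3136/10665535 ≈ -0.00029403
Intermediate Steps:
C = 1/3136 (C = 1/(56**2) = 1/3136 ≈ 0.00031888)
1/(Z + C) = 1/(-3401 + 1/3136) = 1/(-10665535/3136) = -3136/10665535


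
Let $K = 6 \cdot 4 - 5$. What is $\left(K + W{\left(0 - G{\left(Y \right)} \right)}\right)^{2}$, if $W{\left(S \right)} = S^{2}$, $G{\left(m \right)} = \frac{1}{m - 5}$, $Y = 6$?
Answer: $400$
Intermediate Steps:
$G{\left(m \right)} = \frac{1}{-5 + m}$
$K = 19$ ($K = 24 - 5 = 19$)
$\left(K + W{\left(0 - G{\left(Y \right)} \right)}\right)^{2} = \left(19 + \left(0 - \frac{1}{-5 + 6}\right)^{2}\right)^{2} = \left(19 + \left(0 - 1^{-1}\right)^{2}\right)^{2} = \left(19 + \left(0 - 1\right)^{2}\right)^{2} = \left(19 + \left(-1\right)^{2}\right)^{2} = \left(19 + 1\right)^{2} = 20^{2} = 400$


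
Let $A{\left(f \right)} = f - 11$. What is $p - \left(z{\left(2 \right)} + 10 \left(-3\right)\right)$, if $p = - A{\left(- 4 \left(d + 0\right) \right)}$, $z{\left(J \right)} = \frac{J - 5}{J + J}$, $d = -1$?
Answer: $\frac{151}{4} \approx 37.75$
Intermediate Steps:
$z{\left(J \right)} = \frac{-5 + J}{2 J}$
$A{\left(f \right)} = -11 + f$
$p = 7$ ($p = - (-11 - 4 \left(-1 + 0\right)) = - (-11 - -4) = - (-11 + 4) = \left(-1\right) \left(-7\right) = 7$)
$p - \left(z{\left(2 \right)} + 10 \left(-3\right)\right) = 7 - \left(\frac{-5 + 2}{2 \cdot 2} + 10 \left(-3\right)\right) = 7 - \left(\frac{1}{2} \cdot \frac{1}{2} \left(-3\right) - 30\right) = 7 - \left(- \frac{3}{4} - 30\right) = 7 - - \frac{123}{4} = 7 + \frac{123}{4} = \frac{151}{4}$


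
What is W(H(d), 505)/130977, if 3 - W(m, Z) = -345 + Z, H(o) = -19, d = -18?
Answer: -157/130977 ≈ -0.0011987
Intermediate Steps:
W(m, Z) = 348 - Z (W(m, Z) = 3 - (-345 + Z) = 3 + (345 - Z) = 348 - Z)
W(H(d), 505)/130977 = (348 - 1*505)/130977 = (348 - 505)*(1/130977) = -157*1/130977 = -157/130977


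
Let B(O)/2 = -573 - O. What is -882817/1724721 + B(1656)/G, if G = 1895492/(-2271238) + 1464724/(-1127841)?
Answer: 4922696489587200768704/2356206208076999391 ≈ 2089.2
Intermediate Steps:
B(O) = -1146 - 2*O (B(O) = 2*(-573 - O) = -1146 - 2*O)
G = -2732275200542/1280797668579 (G = 1895492*(-1/2271238) + 1464724*(-1/1127841) = -947746/1135619 - 1464724/1127841 = -2732275200542/1280797668579 ≈ -2.1333)
-882817/1724721 + B(1656)/G = -882817/1724721 + (-1146 - 2*1656)/(-2732275200542/1280797668579) = -882817*1/1724721 + (-1146 - 3312)*(-1280797668579/2732275200542) = -882817/1724721 - 4458*(-1280797668579/2732275200542) = -882817/1724721 + 2854898003262591/1366137600271 = 4922696489587200768704/2356206208076999391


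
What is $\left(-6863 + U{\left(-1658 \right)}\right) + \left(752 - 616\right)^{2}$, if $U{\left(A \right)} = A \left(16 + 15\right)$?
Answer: $-39765$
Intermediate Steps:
$U{\left(A \right)} = 31 A$ ($U{\left(A \right)} = A 31 = 31 A$)
$\left(-6863 + U{\left(-1658 \right)}\right) + \left(752 - 616\right)^{2} = \left(-6863 + 31 \left(-1658\right)\right) + \left(752 - 616\right)^{2} = \left(-6863 - 51398\right) + 136^{2} = -58261 + 18496 = -39765$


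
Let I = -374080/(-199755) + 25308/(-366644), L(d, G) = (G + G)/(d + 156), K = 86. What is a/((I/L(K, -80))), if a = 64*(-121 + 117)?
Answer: 74996707553280/799197667279 ≈ 93.840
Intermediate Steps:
L(d, G) = 2*G/(156 + d) (L(d, G) = (2*G)/(156 + d) = 2*G/(156 + d))
I = 6604939399/3661948611 (I = -374080*(-1/199755) + 25308*(-1/366644) = 74816/39951 - 6327/91661 = 6604939399/3661948611 ≈ 1.8037)
a = -256 (a = 64*(-4) = -256)
a/((I/L(K, -80))) = -256*(-585911777760/(6604939399*(156 + 86))) = -256/(6604939399/(3661948611*((2*(-80)/242)))) = -256/(6604939399/(3661948611*((2*(-80)*(1/242))))) = -256/(6604939399/(3661948611*(-80/121))) = -256/((6604939399/3661948611)*(-121/80)) = -256/(-799197667279/292955888880) = -256*(-292955888880/799197667279) = 74996707553280/799197667279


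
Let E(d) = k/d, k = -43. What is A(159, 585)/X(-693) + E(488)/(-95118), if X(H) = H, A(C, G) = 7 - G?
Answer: 8943131117/10722461904 ≈ 0.83406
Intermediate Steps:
E(d) = -43/d
A(159, 585)/X(-693) + E(488)/(-95118) = (7 - 1*585)/(-693) - 43/488/(-95118) = (7 - 585)*(-1/693) - 43*1/488*(-1/95118) = -578*(-1/693) - 43/488*(-1/95118) = 578/693 + 43/46417584 = 8943131117/10722461904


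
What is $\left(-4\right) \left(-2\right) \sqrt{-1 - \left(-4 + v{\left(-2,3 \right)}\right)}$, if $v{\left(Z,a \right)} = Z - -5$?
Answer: $0$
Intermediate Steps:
$v{\left(Z,a \right)} = 5 + Z$ ($v{\left(Z,a \right)} = Z + 5 = 5 + Z$)
$\left(-4\right) \left(-2\right) \sqrt{-1 - \left(-4 + v{\left(-2,3 \right)}\right)} = \left(-4\right) \left(-2\right) \sqrt{-1 + \left(4 - \left(5 - 2\right)\right)} = 8 \sqrt{-1 + \left(4 - 3\right)} = 8 \sqrt{-1 + 1} = 8 \sqrt{0} = 8 \cdot 0 = 0$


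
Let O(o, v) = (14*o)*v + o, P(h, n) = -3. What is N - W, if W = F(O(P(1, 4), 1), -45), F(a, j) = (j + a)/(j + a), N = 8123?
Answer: 8122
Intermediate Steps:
O(o, v) = o + 14*o*v (O(o, v) = 14*o*v + o = o + 14*o*v)
F(a, j) = 1 (F(a, j) = (a + j)/(a + j) = 1)
W = 1
N - W = 8123 - 1*1 = 8123 - 1 = 8122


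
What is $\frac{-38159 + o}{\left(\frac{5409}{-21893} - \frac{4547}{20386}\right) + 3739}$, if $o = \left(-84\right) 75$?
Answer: $- \frac{19842527322382}{1668545884477} \approx -11.892$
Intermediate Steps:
$o = -6300$
$\frac{-38159 + o}{\left(\frac{5409}{-21893} - \frac{4547}{20386}\right) + 3739} = \frac{-38159 - 6300}{\left(\frac{5409}{-21893} - \frac{4547}{20386}\right) + 3739} = - \frac{44459}{\left(5409 \left(- \frac{1}{21893}\right) - \frac{4547}{20386}\right) + 3739} = - \frac{44459}{\left(- \frac{5409}{21893} - \frac{4547}{20386}\right) + 3739} = - \frac{44459}{- \frac{209815345}{446310698} + 3739} = - \frac{44459}{\frac{1668545884477}{446310698}} = \left(-44459\right) \frac{446310698}{1668545884477} = - \frac{19842527322382}{1668545884477}$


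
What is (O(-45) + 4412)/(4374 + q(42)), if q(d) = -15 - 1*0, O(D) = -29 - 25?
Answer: 4358/4359 ≈ 0.99977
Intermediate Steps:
O(D) = -54
q(d) = -15 (q(d) = -15 + 0 = -15)
(O(-45) + 4412)/(4374 + q(42)) = (-54 + 4412)/(4374 - 15) = 4358/4359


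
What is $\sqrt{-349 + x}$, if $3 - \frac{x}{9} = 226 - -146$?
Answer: $i \sqrt{3670} \approx 60.581 i$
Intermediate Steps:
$x = -3321$ ($x = 27 - 9 \left(226 - -146\right) = 27 - 9 \left(226 + 146\right) = 27 - 3348 = -3321$)
$\sqrt{-349 + x} = \sqrt{-349 - 3321} = \sqrt{-3670} = i \sqrt{3670}$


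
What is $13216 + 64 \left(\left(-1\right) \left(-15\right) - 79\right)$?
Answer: $9120$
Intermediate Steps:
$13216 + 64 \left(\left(-1\right) \left(-15\right) - 79\right) = 13216 + 64 \left(15 - 79\right) = 13216 + 64 \left(-64\right) = 13216 - 4096 = 9120$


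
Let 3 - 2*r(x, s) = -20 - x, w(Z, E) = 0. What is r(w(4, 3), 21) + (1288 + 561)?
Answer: 3721/2 ≈ 1860.5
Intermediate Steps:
r(x, s) = 23/2 + x/2 (r(x, s) = 3/2 - (-20 - x)/2 = 3/2 + (10 + x/2) = 23/2 + x/2)
r(w(4, 3), 21) + (1288 + 561) = (23/2 + (1/2)*0) + (1288 + 561) = (23/2 + 0) + 1849 = 23/2 + 1849 = 3721/2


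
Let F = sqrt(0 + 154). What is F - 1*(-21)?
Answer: 21 + sqrt(154) ≈ 33.410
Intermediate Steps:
F = sqrt(154) ≈ 12.410
F - 1*(-21) = sqrt(154) - 1*(-21) = sqrt(154) + 21 = 21 + sqrt(154)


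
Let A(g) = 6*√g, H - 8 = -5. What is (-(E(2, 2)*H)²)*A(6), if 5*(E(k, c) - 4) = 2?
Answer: -26136*√6/25 ≈ -2560.8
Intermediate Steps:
H = 3 (H = 8 - 5 = 3)
E(k, c) = 22/5 (E(k, c) = 4 + (⅕)*2 = 4 + ⅖ = 22/5)
(-(E(2, 2)*H)²)*A(6) = (-((22/5)*3)²)*(6*√6) = (-(66/5)²)*(6*√6) = (-1*4356/25)*(6*√6) = -26136*√6/25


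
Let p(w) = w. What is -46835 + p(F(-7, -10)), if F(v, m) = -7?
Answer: -46842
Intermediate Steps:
-46835 + p(F(-7, -10)) = -46835 - 7 = -46842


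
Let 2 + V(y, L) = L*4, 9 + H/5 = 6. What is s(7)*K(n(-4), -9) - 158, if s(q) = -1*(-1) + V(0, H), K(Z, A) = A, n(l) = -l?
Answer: 391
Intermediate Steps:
H = -15 (H = -45 + 5*6 = -45 + 30 = -15)
V(y, L) = -2 + 4*L (V(y, L) = -2 + L*4 = -2 + 4*L)
s(q) = -61 (s(q) = -1*(-1) + (-2 + 4*(-15)) = 1 + (-2 - 60) = 1 - 62 = -61)
s(7)*K(n(-4), -9) - 158 = -61*(-9) - 158 = 549 - 158 = 391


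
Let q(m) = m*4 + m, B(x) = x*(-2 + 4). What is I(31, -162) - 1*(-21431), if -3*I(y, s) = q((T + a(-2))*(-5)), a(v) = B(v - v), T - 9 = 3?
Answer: 21531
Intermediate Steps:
T = 12 (T = 9 + 3 = 12)
B(x) = 2*x (B(x) = x*2 = 2*x)
a(v) = 0 (a(v) = 2*(v - v) = 2*0 = 0)
q(m) = 5*m (q(m) = 4*m + m = 5*m)
I(y, s) = 100 (I(y, s) = -5*(12 + 0)*(-5)/3 = -5*12*(-5)/3 = -5*(-60)/3 = -⅓*(-300) = 100)
I(31, -162) - 1*(-21431) = 100 - 1*(-21431) = 100 + 21431 = 21531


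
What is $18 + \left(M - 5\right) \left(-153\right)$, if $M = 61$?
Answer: $-8550$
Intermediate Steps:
$18 + \left(M - 5\right) \left(-153\right) = 18 + \left(61 - 5\right) \left(-153\right) = 18 + 56 \left(-153\right) = 18 - 8568 = -8550$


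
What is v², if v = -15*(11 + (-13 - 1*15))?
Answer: 65025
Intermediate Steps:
v = 255 (v = -15*(11 + (-13 - 15)) = -15*(11 - 28) = -15*(-17) = 255)
v² = 255² = 65025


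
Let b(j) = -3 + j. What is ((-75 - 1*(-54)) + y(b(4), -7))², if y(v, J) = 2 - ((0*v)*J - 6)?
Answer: 169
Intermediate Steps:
y(v, J) = 8 (y(v, J) = 2 - (0*J - 6) = 2 - (0 - 6) = 2 - 1*(-6) = 2 + 6 = 8)
((-75 - 1*(-54)) + y(b(4), -7))² = ((-75 - 1*(-54)) + 8)² = ((-75 + 54) + 8)² = (-21 + 8)² = (-13)² = 169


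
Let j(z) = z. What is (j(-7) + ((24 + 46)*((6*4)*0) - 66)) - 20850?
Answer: -20923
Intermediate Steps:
(j(-7) + ((24 + 46)*((6*4)*0) - 66)) - 20850 = (-7 + ((24 + 46)*((6*4)*0) - 66)) - 20850 = (-7 + (70*(24*0) - 66)) - 20850 = (-7 + (70*0 - 66)) - 20850 = (-7 + (0 - 66)) - 20850 = (-7 - 66) - 20850 = -73 - 20850 = -20923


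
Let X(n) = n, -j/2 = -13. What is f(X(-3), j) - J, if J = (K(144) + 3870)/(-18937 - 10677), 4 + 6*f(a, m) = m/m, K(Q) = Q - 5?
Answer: -5399/14807 ≈ -0.36462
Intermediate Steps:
j = 26 (j = -2*(-13) = 26)
K(Q) = -5 + Q
f(a, m) = -1/2 (f(a, m) = -2/3 + (m/m)/6 = -2/3 + (1/6)*1 = -2/3 + 1/6 = -1/2)
J = -4009/29614 (J = ((-5 + 144) + 3870)/(-18937 - 10677) = (139 + 3870)/(-29614) = 4009*(-1/29614) = -4009/29614 ≈ -0.13538)
f(X(-3), j) - J = -1/2 - 1*(-4009/29614) = -1/2 + 4009/29614 = -5399/14807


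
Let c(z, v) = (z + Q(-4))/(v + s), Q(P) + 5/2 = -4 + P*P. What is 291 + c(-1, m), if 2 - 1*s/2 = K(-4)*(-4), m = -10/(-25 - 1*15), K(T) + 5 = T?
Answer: 78827/271 ≈ 290.87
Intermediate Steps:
K(T) = -5 + T
m = 1/4 (m = -10/(-25 - 15) = -10/(-40) = -10*(-1/40) = 1/4 ≈ 0.25000)
Q(P) = -13/2 + P**2 (Q(P) = -5/2 + (-4 + P*P) = -5/2 + (-4 + P**2) = -13/2 + P**2)
s = -68 (s = 4 - 2*(-5 - 4)*(-4) = 4 - (-18)*(-4) = 4 - 2*36 = 4 - 72 = -68)
c(z, v) = (19/2 + z)/(-68 + v) (c(z, v) = (z + (-13/2 + (-4)**2))/(v - 68) = (z + (-13/2 + 16))/(-68 + v) = (z + 19/2)/(-68 + v) = (19/2 + z)/(-68 + v))
291 + c(-1, m) = 291 + (19/2 - 1)/(-68 + 1/4) = 291 + (17/2)/(-271/4) = 291 - 4/271*17/2 = 291 - 34/271 = 78827/271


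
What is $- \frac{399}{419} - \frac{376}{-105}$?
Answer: $\frac{115649}{43995} \approx 2.6287$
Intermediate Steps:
$- \frac{399}{419} - \frac{376}{-105} = \left(-399\right) \frac{1}{419} - - \frac{376}{105} = - \frac{399}{419} + \frac{376}{105} = \frac{115649}{43995}$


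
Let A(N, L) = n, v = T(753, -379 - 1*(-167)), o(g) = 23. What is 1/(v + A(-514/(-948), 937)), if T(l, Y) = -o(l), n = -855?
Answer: -1/878 ≈ -0.0011390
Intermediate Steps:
T(l, Y) = -23 (T(l, Y) = -1*23 = -23)
v = -23
A(N, L) = -855
1/(v + A(-514/(-948), 937)) = 1/(-23 - 855) = 1/(-878) = -1/878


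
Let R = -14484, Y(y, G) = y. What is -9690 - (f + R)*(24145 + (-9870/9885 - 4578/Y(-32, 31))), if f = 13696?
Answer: 50422769351/2636 ≈ 1.9129e+7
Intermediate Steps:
-9690 - (f + R)*(24145 + (-9870/9885 - 4578/Y(-32, 31))) = -9690 - (13696 - 14484)*(24145 + (-9870/9885 - 4578/(-32))) = -9690 - (-788)*(24145 + (-9870*1/9885 - 4578*(-1/32))) = -9690 - (-788)*(24145 + (-658/659 + 2289/16)) = -9690 - (-788)*(24145 + 1497923/10544) = -9690 - (-788)*256082803/10544 = -9690 - 1*(-50448312191/2636) = -9690 + 50448312191/2636 = 50422769351/2636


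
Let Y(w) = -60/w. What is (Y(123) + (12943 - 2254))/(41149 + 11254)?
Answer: 438229/2148523 ≈ 0.20397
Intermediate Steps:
(Y(123) + (12943 - 2254))/(41149 + 11254) = (-60/123 + (12943 - 2254))/(41149 + 11254) = (-60*1/123 + 10689)/52403 = (-20/41 + 10689)*(1/52403) = (438229/41)*(1/52403) = 438229/2148523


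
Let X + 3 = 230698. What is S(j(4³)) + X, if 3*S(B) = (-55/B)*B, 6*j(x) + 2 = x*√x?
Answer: 692030/3 ≈ 2.3068e+5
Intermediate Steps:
X = 230695 (X = -3 + 230698 = 230695)
j(x) = -⅓ + x^(3/2)/6 (j(x) = -⅓ + (x*√x)/6 = -⅓ + x^(3/2)/6)
S(B) = -55/3 (S(B) = ((-55/B)*B)/3 = (⅓)*(-55) = -55/3)
S(j(4³)) + X = -55/3 + 230695 = 692030/3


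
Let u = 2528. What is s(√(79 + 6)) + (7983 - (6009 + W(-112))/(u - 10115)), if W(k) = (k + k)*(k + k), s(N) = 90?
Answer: 61306036/7587 ≈ 8080.4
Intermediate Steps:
W(k) = 4*k² (W(k) = (2*k)*(2*k) = 4*k²)
s(√(79 + 6)) + (7983 - (6009 + W(-112))/(u - 10115)) = 90 + (7983 - (6009 + 4*(-112)²)/(2528 - 10115)) = 90 + (7983 - (6009 + 4*12544)/(-7587)) = 90 + (7983 - (6009 + 50176)*(-1)/7587) = 90 + (7983 - 56185*(-1)/7587) = 90 + (7983 - 1*(-56185/7587)) = 90 + (7983 + 56185/7587) = 90 + 60623206/7587 = 61306036/7587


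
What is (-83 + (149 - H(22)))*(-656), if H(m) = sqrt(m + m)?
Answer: -43296 + 1312*sqrt(11) ≈ -38945.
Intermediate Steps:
H(m) = sqrt(2)*sqrt(m) (H(m) = sqrt(2*m) = sqrt(2)*sqrt(m))
(-83 + (149 - H(22)))*(-656) = (-83 + (149 - sqrt(2)*sqrt(22)))*(-656) = (-83 + (149 - 2*sqrt(11)))*(-656) = (66 - 2*sqrt(11))*(-656) = -43296 + 1312*sqrt(11)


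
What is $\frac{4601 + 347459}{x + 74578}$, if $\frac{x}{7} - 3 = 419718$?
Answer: $\frac{70412}{602525} \approx 0.11686$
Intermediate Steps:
$x = 2938047$ ($x = 21 + 7 \cdot 419718 = 21 + 2938026 = 2938047$)
$\frac{4601 + 347459}{x + 74578} = \frac{4601 + 347459}{2938047 + 74578} = \frac{352060}{3012625} = 352060 \cdot \frac{1}{3012625} = \frac{70412}{602525}$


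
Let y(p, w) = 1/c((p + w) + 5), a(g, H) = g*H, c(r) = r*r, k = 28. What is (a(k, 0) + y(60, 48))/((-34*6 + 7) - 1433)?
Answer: -1/20813470 ≈ -4.8046e-8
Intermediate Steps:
c(r) = r**2
a(g, H) = H*g
y(p, w) = (5 + p + w)**(-2) (y(p, w) = 1/(((p + w) + 5)**2) = 1/((5 + p + w)**2) = (5 + p + w)**(-2))
(a(k, 0) + y(60, 48))/((-34*6 + 7) - 1433) = (0*28 + (5 + 60 + 48)**(-2))/((-34*6 + 7) - 1433) = (0 + 113**(-2))/((-204 + 7) - 1433) = (0 + 1/12769)/(-197 - 1433) = (1/12769)/(-1630) = (1/12769)*(-1/1630) = -1/20813470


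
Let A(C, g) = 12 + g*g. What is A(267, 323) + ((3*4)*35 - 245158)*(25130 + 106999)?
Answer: -32336882861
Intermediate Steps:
A(C, g) = 12 + g²
A(267, 323) + ((3*4)*35 - 245158)*(25130 + 106999) = (12 + 323²) + ((3*4)*35 - 245158)*(25130 + 106999) = (12 + 104329) + (12*35 - 245158)*132129 = 104341 + (420 - 245158)*132129 = 104341 - 244738*132129 = 104341 - 32336987202 = -32336882861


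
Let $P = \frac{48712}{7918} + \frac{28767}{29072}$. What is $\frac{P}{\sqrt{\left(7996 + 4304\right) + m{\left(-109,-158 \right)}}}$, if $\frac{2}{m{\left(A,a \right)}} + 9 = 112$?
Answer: $\frac{821966185 \sqrt{130490906}}{145815413403296} \approx 0.064393$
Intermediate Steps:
$m{\left(A,a \right)} = \frac{2}{103}$ ($m{\left(A,a \right)} = \frac{2}{-9 + 112} = \frac{2}{103}$)
$P = \frac{821966185}{115096048}$ ($P = 48712 \cdot \frac{1}{7918} + 28767 \cdot \frac{1}{29072} = \frac{24356}{3959} + \frac{28767}{29072} = \frac{821966185}{115096048} \approx 7.1416$)
$\frac{P}{\sqrt{\left(7996 + 4304\right) + m{\left(-109,-158 \right)}}} = \frac{821966185}{115096048 \sqrt{\left(7996 + 4304\right) + \frac{2}{103}}} = \frac{821966185}{115096048 \sqrt{12300 + \frac{2}{103}}} = \frac{821966185}{115096048 \sqrt{\frac{1266902}{103}}} = \frac{821966185}{115096048 \frac{\sqrt{130490906}}{103}} = \frac{821966185 \frac{\sqrt{130490906}}{1266902}}{115096048} = \frac{821966185 \sqrt{130490906}}{145815413403296}$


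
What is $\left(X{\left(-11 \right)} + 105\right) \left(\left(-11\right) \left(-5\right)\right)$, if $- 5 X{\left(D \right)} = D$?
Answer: $5896$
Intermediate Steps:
$X{\left(D \right)} = - \frac{D}{5}$
$\left(X{\left(-11 \right)} + 105\right) \left(\left(-11\right) \left(-5\right)\right) = \left(\left(- \frac{1}{5}\right) \left(-11\right) + 105\right) \left(\left(-11\right) \left(-5\right)\right) = \left(\frac{11}{5} + 105\right) 55 = \frac{536}{5} \cdot 55 = 5896$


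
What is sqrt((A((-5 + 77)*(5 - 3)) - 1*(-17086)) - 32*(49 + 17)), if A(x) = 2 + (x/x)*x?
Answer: 12*sqrt(105) ≈ 122.96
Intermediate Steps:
A(x) = 2 + x (A(x) = 2 + 1*x = 2 + x)
sqrt((A((-5 + 77)*(5 - 3)) - 1*(-17086)) - 32*(49 + 17)) = sqrt(((2 + (-5 + 77)*(5 - 3)) - 1*(-17086)) - 32*(49 + 17)) = sqrt(((2 + 72*2) + 17086) - 32*66) = sqrt(((2 + 144) + 17086) - 2112) = sqrt((146 + 17086) - 2112) = sqrt(17232 - 2112) = sqrt(15120) = 12*sqrt(105)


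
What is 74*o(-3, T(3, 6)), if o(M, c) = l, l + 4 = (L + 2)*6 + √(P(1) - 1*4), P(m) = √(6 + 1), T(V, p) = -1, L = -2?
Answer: -296 + 74*I*√(4 - √7) ≈ -296.0 + 86.115*I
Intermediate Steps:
P(m) = √7
l = -4 + √(-4 + √7) (l = -4 + ((-2 + 2)*6 + √(√7 - 1*4)) = -4 + (0*6 + √(√7 - 4)) = -4 + (0 + √(-4 + √7)) = -4 + √(-4 + √7) ≈ -4.0 + 1.1637*I)
o(M, c) = -4 + I*√(4 - √7)
74*o(-3, T(3, 6)) = 74*(-4 + I*√(4 - √7)) = -296 + 74*I*√(4 - √7)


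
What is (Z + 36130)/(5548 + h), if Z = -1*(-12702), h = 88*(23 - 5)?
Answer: 12208/1783 ≈ 6.8469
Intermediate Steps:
h = 1584 (h = 88*18 = 1584)
Z = 12702
(Z + 36130)/(5548 + h) = (12702 + 36130)/(5548 + 1584) = 48832/7132 = 48832*(1/7132) = 12208/1783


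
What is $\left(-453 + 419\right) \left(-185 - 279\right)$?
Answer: $15776$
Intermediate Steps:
$\left(-453 + 419\right) \left(-185 - 279\right) = \left(-34\right) \left(-464\right) = 15776$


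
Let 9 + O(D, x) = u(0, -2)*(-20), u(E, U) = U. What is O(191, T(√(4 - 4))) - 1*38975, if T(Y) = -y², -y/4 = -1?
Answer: -38944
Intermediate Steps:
y = 4 (y = -4*(-1) = 4)
T(Y) = -16 (T(Y) = -1*4² = -1*16 = -16)
O(D, x) = 31 (O(D, x) = -9 - 2*(-20) = -9 + 40 = 31)
O(191, T(√(4 - 4))) - 1*38975 = 31 - 1*38975 = 31 - 38975 = -38944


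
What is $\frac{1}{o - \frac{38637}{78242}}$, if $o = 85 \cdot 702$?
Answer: $\frac{78242}{4668661503} \approx 1.6759 \cdot 10^{-5}$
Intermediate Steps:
$o = 59670$
$\frac{1}{o - \frac{38637}{78242}} = \frac{1}{59670 - \frac{38637}{78242}} = \frac{1}{\frac{4668661503}{78242}} = \frac{78242}{4668661503}$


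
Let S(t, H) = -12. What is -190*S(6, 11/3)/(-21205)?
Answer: -456/4241 ≈ -0.10752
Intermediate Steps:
-190*S(6, 11/3)/(-21205) = -190*(-12)/(-21205) = 2280*(-1/21205) = -456/4241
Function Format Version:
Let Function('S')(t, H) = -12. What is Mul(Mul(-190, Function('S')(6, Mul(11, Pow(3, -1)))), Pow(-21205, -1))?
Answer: Rational(-456, 4241) ≈ -0.10752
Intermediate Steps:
Mul(Mul(-190, Function('S')(6, Mul(11, Pow(3, -1)))), Pow(-21205, -1)) = Mul(Mul(-190, -12), Pow(-21205, -1)) = Mul(2280, Rational(-1, 21205)) = Rational(-456, 4241)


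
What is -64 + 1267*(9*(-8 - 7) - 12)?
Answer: -186313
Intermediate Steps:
-64 + 1267*(9*(-8 - 7) - 12) = -64 + 1267*(9*(-15) - 12) = -64 + 1267*(-135 - 12) = -64 + 1267*(-147) = -64 - 186249 = -186313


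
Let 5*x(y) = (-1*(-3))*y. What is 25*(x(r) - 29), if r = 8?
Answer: -605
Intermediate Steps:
x(y) = 3*y/5 (x(y) = ((-1*(-3))*y)/5 = (3*y)/5 = 3*y/5)
25*(x(r) - 29) = 25*((⅗)*8 - 29) = 25*(24/5 - 29) = 25*(-121/5) = -605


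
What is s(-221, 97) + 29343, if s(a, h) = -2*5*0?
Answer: 29343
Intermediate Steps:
s(a, h) = 0 (s(a, h) = -10*0 = 0)
s(-221, 97) + 29343 = 0 + 29343 = 29343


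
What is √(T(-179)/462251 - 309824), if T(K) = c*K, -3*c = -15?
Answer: I*√66201949410312469/462251 ≈ 556.62*I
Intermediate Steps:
c = 5 (c = -⅓*(-15) = 5)
T(K) = 5*K
√(T(-179)/462251 - 309824) = √((5*(-179))/462251 - 309824) = √(-895*1/462251 - 309824) = √(-895/462251 - 309824) = √(-143216454719/462251) = I*√66201949410312469/462251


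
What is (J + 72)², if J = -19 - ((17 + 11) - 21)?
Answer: 2116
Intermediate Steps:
J = -26 (J = -19 - (28 - 21) = -19 - 1*7 = -19 - 7 = -26)
(J + 72)² = (-26 + 72)² = 46² = 2116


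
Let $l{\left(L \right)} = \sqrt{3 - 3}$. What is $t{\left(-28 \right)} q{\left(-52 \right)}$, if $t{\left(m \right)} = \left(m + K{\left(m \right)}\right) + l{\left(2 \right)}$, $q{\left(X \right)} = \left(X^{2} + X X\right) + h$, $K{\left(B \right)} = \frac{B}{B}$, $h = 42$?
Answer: $-147150$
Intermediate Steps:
$l{\left(L \right)} = 0$ ($l{\left(L \right)} = \sqrt{0} = 0$)
$K{\left(B \right)} = 1$
$q{\left(X \right)} = 42 + 2 X^{2}$ ($q{\left(X \right)} = \left(X^{2} + X X\right) + 42 = \left(X^{2} + X^{2}\right) + 42 = 2 X^{2} + 42 = 42 + 2 X^{2}$)
$t{\left(m \right)} = 1 + m$ ($t{\left(m \right)} = \left(m + 1\right) + 0 = \left(1 + m\right) + 0 = 1 + m$)
$t{\left(-28 \right)} q{\left(-52 \right)} = \left(1 - 28\right) \left(42 + 2 \left(-52\right)^{2}\right) = - 27 \left(42 + 2 \cdot 2704\right) = - 27 \left(42 + 5408\right) = \left(-27\right) 5450 = -147150$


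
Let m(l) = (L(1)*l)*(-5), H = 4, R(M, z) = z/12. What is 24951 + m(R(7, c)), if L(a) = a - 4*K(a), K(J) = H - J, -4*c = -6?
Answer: 199663/8 ≈ 24958.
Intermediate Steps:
c = 3/2 (c = -1/4*(-6) = 3/2 ≈ 1.5000)
R(M, z) = z/12 (R(M, z) = z*(1/12) = z/12)
K(J) = 4 - J
L(a) = -16 + 5*a (L(a) = a - 4*(4 - a) = a + (-16 + 4*a) = -16 + 5*a)
m(l) = 55*l (m(l) = ((-16 + 5*1)*l)*(-5) = ((-16 + 5)*l)*(-5) = -11*l*(-5) = 55*l)
24951 + m(R(7, c)) = 24951 + 55*((1/12)*(3/2)) = 24951 + 55*(1/8) = 24951 + 55/8 = 199663/8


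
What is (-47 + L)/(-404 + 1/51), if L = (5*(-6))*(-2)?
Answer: -663/20603 ≈ -0.032180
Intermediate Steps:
L = 60 (L = -30*(-2) = 60)
(-47 + L)/(-404 + 1/51) = (-47 + 60)/(-404 + 1/51) = 13/(-404 + 1/51) = 13/(-20603/51) = 13*(-51/20603) = -663/20603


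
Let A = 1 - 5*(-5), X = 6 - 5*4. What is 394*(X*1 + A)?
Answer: 4728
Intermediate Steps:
X = -14 (X = 6 - 20 = -14)
A = 26 (A = 1 + 25 = 26)
394*(X*1 + A) = 394*(-14*1 + 26) = 394*(-14 + 26) = 394*12 = 4728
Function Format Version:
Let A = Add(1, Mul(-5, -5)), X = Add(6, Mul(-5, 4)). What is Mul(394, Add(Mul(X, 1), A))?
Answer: 4728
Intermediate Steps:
X = -14 (X = Add(6, -20) = -14)
A = 26 (A = Add(1, 25) = 26)
Mul(394, Add(Mul(X, 1), A)) = Mul(394, Add(Mul(-14, 1), 26)) = Mul(394, Add(-14, 26)) = Mul(394, 12) = 4728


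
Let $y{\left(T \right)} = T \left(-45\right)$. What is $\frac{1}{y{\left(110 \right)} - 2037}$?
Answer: $- \frac{1}{6987} \approx -0.00014312$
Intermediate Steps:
$y{\left(T \right)} = - 45 T$
$\frac{1}{y{\left(110 \right)} - 2037} = \frac{1}{\left(-45\right) 110 - 2037} = \frac{1}{-4950 - 2037} = \frac{1}{-6987} = - \frac{1}{6987}$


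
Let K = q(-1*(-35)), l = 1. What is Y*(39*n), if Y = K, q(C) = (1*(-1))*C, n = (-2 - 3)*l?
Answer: 6825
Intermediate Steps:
n = -5 (n = (-2 - 3)*1 = -5*1 = -5)
q(C) = -C
K = -35 (K = -(-1)*(-35) = -1*35 = -35)
Y = -35
Y*(39*n) = -1365*(-5) = -35*(-195) = 6825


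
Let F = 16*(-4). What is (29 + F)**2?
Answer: 1225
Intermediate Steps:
F = -64
(29 + F)**2 = (29 - 64)**2 = (-35)**2 = 1225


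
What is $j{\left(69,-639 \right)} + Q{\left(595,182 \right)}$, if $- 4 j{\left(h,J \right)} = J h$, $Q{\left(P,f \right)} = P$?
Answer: $\frac{46471}{4} \approx 11618.0$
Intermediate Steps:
$j{\left(h,J \right)} = - \frac{J h}{4}$
$j{\left(69,-639 \right)} + Q{\left(595,182 \right)} = \left(- \frac{1}{4}\right) \left(-639\right) 69 + 595 = \frac{44091}{4} + 595 = \frac{46471}{4}$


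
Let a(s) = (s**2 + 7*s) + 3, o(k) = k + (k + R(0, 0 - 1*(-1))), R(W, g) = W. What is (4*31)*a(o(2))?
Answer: 5828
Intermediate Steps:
o(k) = 2*k (o(k) = k + (k + 0) = k + k = 2*k)
a(s) = 3 + s**2 + 7*s
(4*31)*a(o(2)) = (4*31)*(3 + (2*2)**2 + 7*(2*2)) = 124*(3 + 4**2 + 7*4) = 124*(3 + 16 + 28) = 124*47 = 5828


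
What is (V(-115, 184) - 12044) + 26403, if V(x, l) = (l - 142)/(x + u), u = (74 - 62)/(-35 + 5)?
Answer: 8284933/577 ≈ 14359.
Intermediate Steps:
u = -⅖ (u = 12/(-30) = 12*(-1/30) = -⅖ ≈ -0.40000)
V(x, l) = (-142 + l)/(-⅖ + x) (V(x, l) = (l - 142)/(x - ⅖) = (-142 + l)/(-⅖ + x))
(V(-115, 184) - 12044) + 26403 = (5*(-142 + 184)/(-2 + 5*(-115)) - 12044) + 26403 = (5*42/(-2 - 575) - 12044) + 26403 = (5*42/(-577) - 12044) + 26403 = (5*(-1/577)*42 - 12044) + 26403 = (-210/577 - 12044) + 26403 = -6949598/577 + 26403 = 8284933/577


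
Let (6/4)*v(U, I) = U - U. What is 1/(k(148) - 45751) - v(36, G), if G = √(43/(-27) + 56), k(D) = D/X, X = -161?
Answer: -161/7366059 ≈ -2.1857e-5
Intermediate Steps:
k(D) = -D/161 (k(D) = D/(-161) = D*(-1/161) = -D/161)
G = √4407/9 (G = √(43*(-1/27) + 56) = √(-43/27 + 56) = √(1469/27) = √4407/9 ≈ 7.3761)
v(U, I) = 0 (v(U, I) = 2*(U - U)/3 = (⅔)*0 = 0)
1/(k(148) - 45751) - v(36, G) = 1/(-1/161*148 - 45751) - 1*0 = 1/(-148/161 - 45751) + 0 = 1/(-7366059/161) + 0 = -161/7366059 + 0 = -161/7366059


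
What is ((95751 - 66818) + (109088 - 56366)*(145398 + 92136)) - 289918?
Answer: 12523006563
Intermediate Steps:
((95751 - 66818) + (109088 - 56366)*(145398 + 92136)) - 289918 = (28933 + 52722*237534) - 289918 = (28933 + 12523267548) - 289918 = 12523296481 - 289918 = 12523006563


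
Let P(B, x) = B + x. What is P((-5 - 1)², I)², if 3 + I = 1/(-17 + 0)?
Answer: 313600/289 ≈ 1085.1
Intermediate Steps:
I = -52/17 (I = -3 + 1/(-17 + 0) = -3 + 1/(-17) = -3 - 1/17 = -52/17 ≈ -3.0588)
P((-5 - 1)², I)² = ((-5 - 1)² - 52/17)² = ((-6)² - 52/17)² = (36 - 52/17)² = (560/17)² = 313600/289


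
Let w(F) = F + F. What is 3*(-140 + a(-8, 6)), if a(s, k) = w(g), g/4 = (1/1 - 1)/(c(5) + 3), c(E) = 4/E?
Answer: -420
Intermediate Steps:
g = 0 (g = 4*((1/1 - 1)/(4/5 + 3)) = 4*((1 - 1)/(4*(⅕) + 3)) = 4*(0/(⅘ + 3)) = 4*(0/(19/5)) = 4*(0*(5/19)) = 4*0 = 0)
w(F) = 2*F
a(s, k) = 0 (a(s, k) = 2*0 = 0)
3*(-140 + a(-8, 6)) = 3*(-140 + 0) = 3*(-140) = -420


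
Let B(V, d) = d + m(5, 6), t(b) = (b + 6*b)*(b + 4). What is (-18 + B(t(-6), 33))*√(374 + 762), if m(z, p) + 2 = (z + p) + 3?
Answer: 108*√71 ≈ 910.02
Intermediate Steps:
t(b) = 7*b*(4 + b) (t(b) = (7*b)*(4 + b) = 7*b*(4 + b))
m(z, p) = 1 + p + z (m(z, p) = -2 + ((z + p) + 3) = -2 + ((p + z) + 3) = -2 + (3 + p + z) = 1 + p + z)
B(V, d) = 12 + d (B(V, d) = d + (1 + 6 + 5) = d + 12 = 12 + d)
(-18 + B(t(-6), 33))*√(374 + 762) = (-18 + (12 + 33))*√(374 + 762) = (-18 + 45)*√1136 = 27*(4*√71) = 108*√71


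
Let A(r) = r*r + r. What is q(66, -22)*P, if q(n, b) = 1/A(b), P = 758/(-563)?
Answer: -379/130053 ≈ -0.0029142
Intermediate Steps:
A(r) = r + r² (A(r) = r² + r = r + r²)
P = -758/563 (P = 758*(-1/563) = -758/563 ≈ -1.3464)
q(n, b) = 1/(b*(1 + b))
q(66, -22)*P = (1/((-22)*(1 - 22)))*(-758/563) = -1/22/(-21)*(-758/563) = -1/22*(-1/21)*(-758/563) = (1/462)*(-758/563) = -379/130053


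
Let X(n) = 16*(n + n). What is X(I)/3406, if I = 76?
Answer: 1216/1703 ≈ 0.71403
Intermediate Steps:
X(n) = 32*n (X(n) = 16*(2*n) = 32*n)
X(I)/3406 = (32*76)/3406 = 2432*(1/3406) = 1216/1703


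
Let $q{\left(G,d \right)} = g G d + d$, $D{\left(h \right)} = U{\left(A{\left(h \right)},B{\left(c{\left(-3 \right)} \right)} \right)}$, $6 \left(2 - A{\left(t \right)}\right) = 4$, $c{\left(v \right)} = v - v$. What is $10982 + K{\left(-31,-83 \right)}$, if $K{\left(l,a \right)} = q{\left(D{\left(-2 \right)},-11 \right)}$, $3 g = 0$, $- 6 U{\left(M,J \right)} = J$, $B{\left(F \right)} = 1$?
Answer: $10971$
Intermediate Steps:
$c{\left(v \right)} = 0$
$A{\left(t \right)} = \frac{4}{3}$ ($A{\left(t \right)} = 2 - \frac{2}{3} = \frac{4}{3}$)
$U{\left(M,J \right)} = - \frac{J}{6}$
$D{\left(h \right)} = - \frac{1}{6}$ ($D{\left(h \right)} = \left(- \frac{1}{6}\right) 1 = - \frac{1}{6}$)
$g = 0$ ($g = \frac{1}{3} \cdot 0 = 0$)
$q{\left(G,d \right)} = d$ ($q{\left(G,d \right)} = 0 G d + d = 0 d + d = 0 + d = d$)
$K{\left(l,a \right)} = -11$
$10982 + K{\left(-31,-83 \right)} = 10982 - 11 = 10971$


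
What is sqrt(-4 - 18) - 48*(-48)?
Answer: 2304 + I*sqrt(22) ≈ 2304.0 + 4.6904*I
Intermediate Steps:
sqrt(-4 - 18) - 48*(-48) = sqrt(-22) + 2304 = I*sqrt(22) + 2304 = 2304 + I*sqrt(22)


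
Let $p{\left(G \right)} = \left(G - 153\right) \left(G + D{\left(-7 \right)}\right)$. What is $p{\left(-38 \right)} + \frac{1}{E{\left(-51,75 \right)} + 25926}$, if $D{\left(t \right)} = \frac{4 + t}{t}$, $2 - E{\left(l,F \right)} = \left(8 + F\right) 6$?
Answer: $\frac{1277425197}{178010} \approx 7176.1$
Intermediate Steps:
$E{\left(l,F \right)} = -46 - 6 F$ ($E{\left(l,F \right)} = 2 - \left(8 + F\right) 6 = 2 - \left(48 + 6 F\right) = -46 - 6 F$)
$D{\left(t \right)} = \frac{4 + t}{t}$
$p{\left(G \right)} = \left(-153 + G\right) \left(\frac{3}{7} + G\right)$ ($p{\left(G \right)} = \left(G - 153\right) \left(G + \frac{4 - 7}{-7}\right) = \left(-153 + G\right) \left(G - - \frac{3}{7}\right) = \left(-153 + G\right) \left(G + \frac{3}{7}\right) = \left(-153 + G\right) \left(\frac{3}{7} + G\right)$)
$p{\left(-38 \right)} + \frac{1}{E{\left(-51,75 \right)} + 25926} = \left(- \frac{459}{7} + \left(-38\right)^{2} - - \frac{40584}{7}\right) + \frac{1}{\left(-46 - 450\right) + 25926} = \left(- \frac{459}{7} + 1444 + \frac{40584}{7}\right) + \frac{1}{\left(-46 - 450\right) + 25926} = \frac{50233}{7} + \frac{1}{-496 + 25926} = \frac{50233}{7} + \frac{1}{25430} = \frac{1277425197}{178010}$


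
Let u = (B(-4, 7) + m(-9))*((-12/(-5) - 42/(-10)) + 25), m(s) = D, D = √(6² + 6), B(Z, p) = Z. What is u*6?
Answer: -3792/5 + 948*√42/5 ≈ 470.35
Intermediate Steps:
D = √42 (D = √(36 + 6) = √42 ≈ 6.4807)
m(s) = √42
u = -632/5 + 158*√42/5 (u = (-4 + √42)*((-12/(-5) - 42/(-10)) + 25) = (-4 + √42)*((-12*(-⅕) - 42*(-⅒)) + 25) = (-4 + √42)*((12/5 + 21/5) + 25) = (-4 + √42)*(33/5 + 25) = (-4 + √42)*(158/5) = -632/5 + 158*√42/5 ≈ 78.391)
u*6 = (-632/5 + 158*√42/5)*6 = -3792/5 + 948*√42/5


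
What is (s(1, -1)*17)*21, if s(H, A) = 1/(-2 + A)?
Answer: -119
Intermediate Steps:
(s(1, -1)*17)*21 = (17/(-2 - 1))*21 = (17/(-3))*21 = -⅓*17*21 = -17/3*21 = -119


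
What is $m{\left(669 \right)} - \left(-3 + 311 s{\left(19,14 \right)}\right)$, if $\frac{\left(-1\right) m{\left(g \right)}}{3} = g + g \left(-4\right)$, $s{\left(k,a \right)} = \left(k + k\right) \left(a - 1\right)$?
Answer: $-147610$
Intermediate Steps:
$s{\left(k,a \right)} = 2 k \left(-1 + a\right)$
$m{\left(g \right)} = 9 g$ ($m{\left(g \right)} = - 3 \left(g + g \left(-4\right)\right) = - 3 \left(g - 4 g\right) = - 3 \left(- 3 g\right) = 9 g$)
$m{\left(669 \right)} - \left(-3 + 311 s{\left(19,14 \right)}\right) = 9 \cdot 669 + \left(3 - 311 \cdot 2 \cdot 19 \left(-1 + 14\right)\right) = 6021 + \left(3 - 311 \cdot 2 \cdot 19 \cdot 13\right) = 6021 + \left(3 - 153634\right) = 6021 - 153631 = -147610$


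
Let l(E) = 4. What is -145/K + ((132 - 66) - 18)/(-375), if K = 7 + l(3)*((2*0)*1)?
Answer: -18237/875 ≈ -20.842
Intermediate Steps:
K = 7 (K = 7 + 4*((2*0)*1) = 7 + 4*(0*1) = 7 + 4*0 = 7 + 0 = 7)
-145/K + ((132 - 66) - 18)/(-375) = -145/7 + ((132 - 66) - 18)/(-375) = -145*⅐ + (66 - 18)*(-1/375) = -145/7 + 48*(-1/375) = -145/7 - 16/125 = -18237/875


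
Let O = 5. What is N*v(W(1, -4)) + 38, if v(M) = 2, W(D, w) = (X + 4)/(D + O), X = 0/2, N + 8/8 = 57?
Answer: 150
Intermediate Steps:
N = 56 (N = -1 + 57 = 56)
X = 0 (X = 0*(½) = 0)
W(D, w) = 4/(5 + D) (W(D, w) = (0 + 4)/(D + 5) = 4/(5 + D))
N*v(W(1, -4)) + 38 = 56*2 + 38 = 112 + 38 = 150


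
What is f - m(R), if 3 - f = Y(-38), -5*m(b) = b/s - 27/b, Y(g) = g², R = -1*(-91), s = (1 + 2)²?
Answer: -5892857/4095 ≈ -1439.0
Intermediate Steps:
s = 9 (s = 3² = 9)
R = 91
m(b) = -b/45 + 27/(5*b) (m(b) = -(b/9 - 27/b)/5 = -(-27/b + b/9)/5 = -b/45 + 27/(5*b))
f = -1441 (f = 3 - 1*(-38)² = 3 - 1*1444 = 3 - 1444 = -1441)
f - m(R) = -1441 - (243 - 1*91²)/(45*91) = -1441 - (243 - 1*8281)/(45*91) = -1441 - (243 - 8281)/(45*91) = -1441 - (-8038)/(45*91) = -1441 - 1*(-8038/4095) = -1441 + 8038/4095 = -5892857/4095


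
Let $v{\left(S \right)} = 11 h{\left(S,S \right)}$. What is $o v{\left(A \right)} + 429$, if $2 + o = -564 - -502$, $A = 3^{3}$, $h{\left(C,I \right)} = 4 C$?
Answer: $-75603$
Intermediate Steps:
$A = 27$
$v{\left(S \right)} = 44 S$ ($v{\left(S \right)} = 11 \cdot 4 S = 44 S$)
$o = -64$ ($o = -2 - 62 = -64$)
$o v{\left(A \right)} + 429 = - 64 \cdot 44 \cdot 27 + 429 = \left(-64\right) 1188 + 429 = -76032 + 429 = -75603$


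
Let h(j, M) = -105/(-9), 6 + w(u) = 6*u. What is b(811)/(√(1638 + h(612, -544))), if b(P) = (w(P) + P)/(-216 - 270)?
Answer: -5671*√303/343602 ≈ -0.28729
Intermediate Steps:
w(u) = -6 + 6*u
h(j, M) = 35/3 (h(j, M) = -105*(-⅑) = 35/3)
b(P) = 1/81 - 7*P/486 (b(P) = ((-6 + 6*P) + P)/(-216 - 270) = (-6 + 7*P)/(-486) = (-6 + 7*P)*(-1/486) = 1/81 - 7*P/486)
b(811)/(√(1638 + h(612, -544))) = (1/81 - 7/486*811)/(√(1638 + 35/3)) = (1/81 - 5677/486)/(√(4949/3)) = -5671*√303/707/486 = -5671*√303/343602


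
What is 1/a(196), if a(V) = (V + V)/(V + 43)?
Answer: 239/392 ≈ 0.60969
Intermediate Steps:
a(V) = 2*V/(43 + V) (a(V) = (2*V)/(43 + V) = 2*V/(43 + V))
1/a(196) = 1/(2*196/(43 + 196)) = 1/(2*196/239) = 1/(2*196*(1/239)) = 1/(392/239) = 239/392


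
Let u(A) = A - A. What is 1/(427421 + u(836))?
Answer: 1/427421 ≈ 2.3396e-6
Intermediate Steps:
u(A) = 0
1/(427421 + u(836)) = 1/(427421 + 0) = 1/427421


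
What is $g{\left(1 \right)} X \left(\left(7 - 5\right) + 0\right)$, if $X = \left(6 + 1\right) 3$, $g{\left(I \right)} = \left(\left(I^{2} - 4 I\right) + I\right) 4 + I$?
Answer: $-294$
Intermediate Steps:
$g{\left(I \right)} = - 11 I + 4 I^{2}$ ($g{\left(I \right)} = \left(I^{2} - 3 I\right) 4 + I = \left(- 12 I + 4 I^{2}\right) + I = - 11 I + 4 I^{2}$)
$X = 21$ ($X = 7 \cdot 3 = 21$)
$g{\left(1 \right)} X \left(\left(7 - 5\right) + 0\right) = 1 \left(-11 + 4 \cdot 1\right) 21 \left(\left(7 - 5\right) + 0\right) = 1 \left(-11 + 4\right) 21 \left(2 + 0\right) = 1 \left(-7\right) 21 \cdot 2 = \left(-7\right) 21 \cdot 2 = \left(-147\right) 2 = -294$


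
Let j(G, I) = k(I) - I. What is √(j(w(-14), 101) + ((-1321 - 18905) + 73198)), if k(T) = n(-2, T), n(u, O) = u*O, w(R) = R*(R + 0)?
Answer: √52669 ≈ 229.50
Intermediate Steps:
w(R) = R² (w(R) = R*R = R²)
n(u, O) = O*u
k(T) = -2*T (k(T) = T*(-2) = -2*T)
j(G, I) = -3*I (j(G, I) = -2*I - I = -3*I)
√(j(w(-14), 101) + ((-1321 - 18905) + 73198)) = √(-3*101 + ((-1321 - 18905) + 73198)) = √(-303 + (-20226 + 73198)) = √(-303 + 52972) = √52669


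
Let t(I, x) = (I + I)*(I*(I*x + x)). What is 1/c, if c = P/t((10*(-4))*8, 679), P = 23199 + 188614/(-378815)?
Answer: -16804189760512000/8787940571 ≈ -1.9122e+6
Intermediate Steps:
t(I, x) = 2*I²*(x + I*x) (t(I, x) = (2*I)*(I*(x + I*x)) = 2*I²*(x + I*x))
P = 8787940571/378815 (P = 23199 + 188614*(-1/378815) = 23199 - 188614/378815 = 8787940571/378815 ≈ 23199.)
c = -8787940571/16804189760512000 (c = 8787940571/(378815*((2*679*((10*(-4))*8)²*(1 + (10*(-4))*8)))) = 8787940571/(378815*((2*679*(-40*8)²*(1 - 40*8)))) = 8787940571/(378815*((2*679*(-320)²*(1 - 320)))) = 8787940571/(378815*((2*679*102400*(-319)))) = (8787940571/378815)/(-44359884800) = (8787940571/378815)*(-1/44359884800) = -8787940571/16804189760512000 ≈ -5.2296e-7)
1/c = 1/(-8787940571/16804189760512000) = -16804189760512000/8787940571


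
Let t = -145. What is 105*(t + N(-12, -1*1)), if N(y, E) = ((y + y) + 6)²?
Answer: 18795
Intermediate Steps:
N(y, E) = (6 + 2*y)² (N(y, E) = (2*y + 6)² = (6 + 2*y)²)
105*(t + N(-12, -1*1)) = 105*(-145 + 4*(3 - 12)²) = 105*(-145 + 4*(-9)²) = 105*(-145 + 4*81) = 105*(-145 + 324) = 105*179 = 18795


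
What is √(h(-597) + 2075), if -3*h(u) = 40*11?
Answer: √17355/3 ≈ 43.913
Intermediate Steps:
h(u) = -440/3 (h(u) = -40*11/3 = -⅓*440 = -440/3)
√(h(-597) + 2075) = √(-440/3 + 2075) = √(5785/3) = √17355/3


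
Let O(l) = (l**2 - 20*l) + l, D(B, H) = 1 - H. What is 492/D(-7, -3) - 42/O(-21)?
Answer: 2459/20 ≈ 122.95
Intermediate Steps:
O(l) = l**2 - 19*l
492/D(-7, -3) - 42/O(-21) = 492/(1 - 1*(-3)) - 42*(-1/(21*(-19 - 21))) = 492/(1 + 3) - 42/((-21*(-40))) = 492/4 - 42/840 = 492*(1/4) - 42*1/840 = 123 - 1/20 = 2459/20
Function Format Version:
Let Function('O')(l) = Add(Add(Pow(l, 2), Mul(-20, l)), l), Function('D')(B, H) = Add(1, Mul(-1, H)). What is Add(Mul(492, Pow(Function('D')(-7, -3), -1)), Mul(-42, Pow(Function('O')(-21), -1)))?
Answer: Rational(2459, 20) ≈ 122.95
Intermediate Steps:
Function('O')(l) = Add(Pow(l, 2), Mul(-19, l))
Add(Mul(492, Pow(Function('D')(-7, -3), -1)), Mul(-42, Pow(Function('O')(-21), -1))) = Add(Mul(492, Pow(Add(1, Mul(-1, -3)), -1)), Mul(-42, Pow(Mul(-21, Add(-19, -21)), -1))) = Add(Mul(492, Pow(Add(1, 3), -1)), Mul(-42, Pow(Mul(-21, -40), -1))) = Add(Mul(492, Pow(4, -1)), Mul(-42, Pow(840, -1))) = Add(Mul(492, Rational(1, 4)), Mul(-42, Rational(1, 840))) = Add(123, Rational(-1, 20)) = Rational(2459, 20)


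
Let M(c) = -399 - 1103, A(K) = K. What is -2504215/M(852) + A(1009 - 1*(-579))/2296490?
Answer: 2875453545263/1724663990 ≈ 1667.3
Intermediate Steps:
M(c) = -1502
-2504215/M(852) + A(1009 - 1*(-579))/2296490 = -2504215/(-1502) + (1009 - 1*(-579))/2296490 = -2504215*(-1/1502) + (1009 + 579)*(1/2296490) = 2504215/1502 + 1588*(1/2296490) = 2504215/1502 + 794/1148245 = 2875453545263/1724663990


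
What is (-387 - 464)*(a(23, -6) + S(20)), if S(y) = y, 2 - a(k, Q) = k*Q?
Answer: -136160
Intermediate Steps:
a(k, Q) = 2 - Q*k (a(k, Q) = 2 - k*Q = 2 - Q*k)
(-387 - 464)*(a(23, -6) + S(20)) = (-387 - 464)*((2 - 1*(-6)*23) + 20) = -851*((2 + 138) + 20) = -851*(140 + 20) = -851*160 = -136160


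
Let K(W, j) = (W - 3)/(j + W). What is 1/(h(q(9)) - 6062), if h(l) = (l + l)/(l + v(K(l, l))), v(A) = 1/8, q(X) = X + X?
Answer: -145/878702 ≈ -0.00016502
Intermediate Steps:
K(W, j) = (-3 + W)/(W + j)
q(X) = 2*X
v(A) = ⅛
h(l) = 2*l/(⅛ + l) (h(l) = (l + l)/(l + ⅛) = (2*l)/(⅛ + l) = 2*l/(⅛ + l))
1/(h(q(9)) - 6062) = 1/(16*(2*9)/(1 + 8*(2*9)) - 6062) = 1/(16*18/(1 + 8*18) - 6062) = 1/(16*18/(1 + 144) - 6062) = 1/(16*18/145 - 6062) = 1/(16*18*(1/145) - 6062) = 1/(288/145 - 6062) = 1/(-878702/145) = -145/878702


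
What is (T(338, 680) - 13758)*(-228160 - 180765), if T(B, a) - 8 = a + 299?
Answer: 5222381175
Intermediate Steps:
T(B, a) = 307 + a (T(B, a) = 8 + (a + 299) = 8 + (299 + a) = 307 + a)
(T(338, 680) - 13758)*(-228160 - 180765) = ((307 + 680) - 13758)*(-228160 - 180765) = (987 - 13758)*(-408925) = -12771*(-408925) = 5222381175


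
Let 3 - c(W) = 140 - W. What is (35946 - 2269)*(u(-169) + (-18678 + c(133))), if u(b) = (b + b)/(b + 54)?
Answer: -72341294284/115 ≈ -6.2905e+8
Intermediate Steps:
c(W) = -137 + W (c(W) = 3 - (140 - W) = 3 + (-140 + W) = -137 + W)
u(b) = 2*b/(54 + b) (u(b) = (2*b)/(54 + b) = 2*b/(54 + b))
(35946 - 2269)*(u(-169) + (-18678 + c(133))) = (35946 - 2269)*(2*(-169)/(54 - 169) + (-18678 + (-137 + 133))) = 33677*(2*(-169)/(-115) + (-18678 - 4)) = 33677*(2*(-169)*(-1/115) - 18682) = 33677*(338/115 - 18682) = 33677*(-2148092/115) = -72341294284/115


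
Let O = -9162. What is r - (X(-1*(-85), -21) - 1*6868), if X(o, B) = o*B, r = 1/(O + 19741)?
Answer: 91540088/10579 ≈ 8653.0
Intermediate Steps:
r = 1/10579 (r = 1/(-9162 + 19741) = 1/10579 ≈ 9.4527e-5)
X(o, B) = B*o
r - (X(-1*(-85), -21) - 1*6868) = 1/10579 - (-(-21)*(-85) - 1*6868) = 1/10579 - (-21*85 - 6868) = 1/10579 - (-1785 - 6868) = 1/10579 - 1*(-8653) = 1/10579 + 8653 = 91540088/10579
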